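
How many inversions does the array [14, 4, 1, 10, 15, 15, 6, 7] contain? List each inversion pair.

Finding inversions in [14, 4, 1, 10, 15, 15, 6, 7]:

(0, 1): arr[0]=14 > arr[1]=4
(0, 2): arr[0]=14 > arr[2]=1
(0, 3): arr[0]=14 > arr[3]=10
(0, 6): arr[0]=14 > arr[6]=6
(0, 7): arr[0]=14 > arr[7]=7
(1, 2): arr[1]=4 > arr[2]=1
(3, 6): arr[3]=10 > arr[6]=6
(3, 7): arr[3]=10 > arr[7]=7
(4, 6): arr[4]=15 > arr[6]=6
(4, 7): arr[4]=15 > arr[7]=7
(5, 6): arr[5]=15 > arr[6]=6
(5, 7): arr[5]=15 > arr[7]=7

Total inversions: 12

The array has 12 inversion(s): (0,1), (0,2), (0,3), (0,6), (0,7), (1,2), (3,6), (3,7), (4,6), (4,7), (5,6), (5,7). Each pair (i,j) satisfies i < j and arr[i] > arr[j].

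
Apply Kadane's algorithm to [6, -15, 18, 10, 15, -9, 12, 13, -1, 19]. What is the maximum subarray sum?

Using Kadane's algorithm on [6, -15, 18, 10, 15, -9, 12, 13, -1, 19]:

Scanning through the array:
Position 1 (value -15): max_ending_here = -9, max_so_far = 6
Position 2 (value 18): max_ending_here = 18, max_so_far = 18
Position 3 (value 10): max_ending_here = 28, max_so_far = 28
Position 4 (value 15): max_ending_here = 43, max_so_far = 43
Position 5 (value -9): max_ending_here = 34, max_so_far = 43
Position 6 (value 12): max_ending_here = 46, max_so_far = 46
Position 7 (value 13): max_ending_here = 59, max_so_far = 59
Position 8 (value -1): max_ending_here = 58, max_so_far = 59
Position 9 (value 19): max_ending_here = 77, max_so_far = 77

Maximum subarray: [18, 10, 15, -9, 12, 13, -1, 19]
Maximum sum: 77

The maximum subarray is [18, 10, 15, -9, 12, 13, -1, 19] with sum 77. This subarray runs from index 2 to index 9.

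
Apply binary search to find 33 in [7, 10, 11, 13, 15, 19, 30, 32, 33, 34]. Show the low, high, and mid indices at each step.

Binary search for 33 in [7, 10, 11, 13, 15, 19, 30, 32, 33, 34]:

lo=0, hi=9, mid=4, arr[mid]=15 -> 15 < 33, search right half
lo=5, hi=9, mid=7, arr[mid]=32 -> 32 < 33, search right half
lo=8, hi=9, mid=8, arr[mid]=33 -> Found target at index 8!

Binary search finds 33 at index 8 after 3 comparisons. The search repeatedly halves the search space by comparing with the middle element.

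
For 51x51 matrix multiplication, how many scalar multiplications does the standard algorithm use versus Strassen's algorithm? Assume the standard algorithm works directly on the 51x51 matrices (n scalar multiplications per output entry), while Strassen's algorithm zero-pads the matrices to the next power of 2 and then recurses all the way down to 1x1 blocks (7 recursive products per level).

Matrix multiplication for 51x51 matrices:

Strassen's algorithm requires power-of-2 dimensions. Pad 51x51 to 64x64 (next power of 2).

Standard algorithm: 51^3 = 132651 multiplications
Strassen's algorithm: 7^(log2(64)) = 7^6 = 117649 multiplications
Savings: 132651 - 117649 = 15002 multiplications

Standard: 132651 multiplications (51^3). Strassen: 117649 multiplications (7^6, after padding to 64x64). Strassen reduces 8 recursive multiplications to 7 at each level.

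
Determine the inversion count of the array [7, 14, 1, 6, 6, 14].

Finding inversions in [7, 14, 1, 6, 6, 14]:

(0, 2): arr[0]=7 > arr[2]=1
(0, 3): arr[0]=7 > arr[3]=6
(0, 4): arr[0]=7 > arr[4]=6
(1, 2): arr[1]=14 > arr[2]=1
(1, 3): arr[1]=14 > arr[3]=6
(1, 4): arr[1]=14 > arr[4]=6

Total inversions: 6

The array has 6 inversion(s): (0,2), (0,3), (0,4), (1,2), (1,3), (1,4). Each pair (i,j) satisfies i < j and arr[i] > arr[j].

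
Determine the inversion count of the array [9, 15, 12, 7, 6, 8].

Finding inversions in [9, 15, 12, 7, 6, 8]:

(0, 3): arr[0]=9 > arr[3]=7
(0, 4): arr[0]=9 > arr[4]=6
(0, 5): arr[0]=9 > arr[5]=8
(1, 2): arr[1]=15 > arr[2]=12
(1, 3): arr[1]=15 > arr[3]=7
(1, 4): arr[1]=15 > arr[4]=6
(1, 5): arr[1]=15 > arr[5]=8
(2, 3): arr[2]=12 > arr[3]=7
(2, 4): arr[2]=12 > arr[4]=6
(2, 5): arr[2]=12 > arr[5]=8
(3, 4): arr[3]=7 > arr[4]=6

Total inversions: 11

The array has 11 inversion(s): (0,3), (0,4), (0,5), (1,2), (1,3), (1,4), (1,5), (2,3), (2,4), (2,5), (3,4). Each pair (i,j) satisfies i < j and arr[i] > arr[j].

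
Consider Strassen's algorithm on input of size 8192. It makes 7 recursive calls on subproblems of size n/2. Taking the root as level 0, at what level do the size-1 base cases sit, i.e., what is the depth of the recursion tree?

For divide and conquer with division factor 2:

Problem sizes at each level:
Level 0: 8192
Level 1: 4096
Level 2: 2048
Level 3: 1024
Level 4: 512
Level 5: 256
Level 6: 128
Level 7: 64
Level 8: 32
Level 9: 16
Level 10: 8
Level 11: 4
Level 12: 2
Level 13: 1

The root is level 0 and the size-1 base case is level 13 (the tree spans levels 0 through 13, i.e. 14 levels counting the root), so the depth is the number of divisions: log_2(8192) = 13

The recursion tree depth is log_2(8192) = 13. At each level, the problem size is divided by 2, so it takes 13 divisions to reduce to a base case of size 1. The algorithm makes 7 recursive calls at each level.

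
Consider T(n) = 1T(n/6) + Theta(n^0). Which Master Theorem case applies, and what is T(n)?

Master Theorem for T(n) = 1T(n/6) + O(n^0):

a = 1, b = 6, c = 0
log_b(a) = log_6(1) = 0.0000

Case 2: c = 0 = log_6(1) = 0.0000
T(n) = O(n^0 log n) = O(log n)

For T(n) = 1T(n/6) + O(n^0): log_6(1) = 0.0000. This is Case 2 of the Master Theorem (c = log_b(a), equal work at all levels), giving O(log n).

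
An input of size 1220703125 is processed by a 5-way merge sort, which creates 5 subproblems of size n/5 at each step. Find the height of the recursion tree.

For divide and conquer with division factor 5:

Problem sizes at each level:
Level 0: 1220703125
Level 1: 244140625
Level 2: 48828125
Level 3: 9765625
Level 4: 1953125
Level 5: 390625
Level 6: 78125
Level 7: 15625
Level 8: 3125
Level 9: 625
Level 10: 125
Level 11: 25
Level 12: 5
Level 13: 1

The root is level 0 and the size-1 base case is level 13 (the tree spans levels 0 through 13, i.e. 14 levels counting the root), so the depth is the number of divisions: log_5(1220703125) = 13

The recursion tree depth is log_5(1220703125) = 13. At each level, the problem size is divided by 5, so it takes 13 divisions to reduce to a base case of size 1. The algorithm makes 5 recursive calls at each level.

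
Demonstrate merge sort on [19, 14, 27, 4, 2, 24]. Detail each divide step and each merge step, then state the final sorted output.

Merge sort trace:

Split: [19, 14, 27, 4, 2, 24] -> [19, 14, 27] and [4, 2, 24]
  Split: [19, 14, 27] -> [19] and [14, 27]
    Split: [14, 27] -> [14] and [27]
    Merge: [14] + [27] -> [14, 27]
  Merge: [19] + [14, 27] -> [14, 19, 27]
  Split: [4, 2, 24] -> [4] and [2, 24]
    Split: [2, 24] -> [2] and [24]
    Merge: [2] + [24] -> [2, 24]
  Merge: [4] + [2, 24] -> [2, 4, 24]
Merge: [14, 19, 27] + [2, 4, 24] -> [2, 4, 14, 19, 24, 27]

Final sorted array: [2, 4, 14, 19, 24, 27]

The merge sort proceeds by recursively splitting the array and merging sorted halves.
After all merges, the sorted array is [2, 4, 14, 19, 24, 27].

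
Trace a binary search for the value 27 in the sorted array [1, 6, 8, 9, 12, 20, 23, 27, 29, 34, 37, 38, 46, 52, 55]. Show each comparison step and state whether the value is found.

Binary search for 27 in [1, 6, 8, 9, 12, 20, 23, 27, 29, 34, 37, 38, 46, 52, 55]:

lo=0, hi=14, mid=7, arr[mid]=27 -> Found target at index 7!

Binary search finds 27 at index 7 after 1 comparisons. The search repeatedly halves the search space by comparing with the middle element.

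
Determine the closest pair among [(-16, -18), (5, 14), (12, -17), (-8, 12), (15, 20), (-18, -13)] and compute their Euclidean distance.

Computing all pairwise distances among 6 points:

d((-16, -18), (5, 14)) = 38.2753
d((-16, -18), (12, -17)) = 28.0179
d((-16, -18), (-8, 12)) = 31.0483
d((-16, -18), (15, 20)) = 49.0408
d((-16, -18), (-18, -13)) = 5.3852 <-- minimum
d((5, 14), (12, -17)) = 31.7805
d((5, 14), (-8, 12)) = 13.1529
d((5, 14), (15, 20)) = 11.6619
d((5, 14), (-18, -13)) = 35.4683
d((12, -17), (-8, 12)) = 35.2278
d((12, -17), (15, 20)) = 37.1214
d((12, -17), (-18, -13)) = 30.2655
d((-8, 12), (15, 20)) = 24.3516
d((-8, 12), (-18, -13)) = 26.9258
d((15, 20), (-18, -13)) = 46.669

Closest pair: (-16, -18) and (-18, -13) with distance 5.3852

The closest pair is (-16, -18) and (-18, -13) with Euclidean distance 5.3852. For 6 points, brute-force pairwise comparison is shown above. For large n, the divide-and-conquer algorithm (sort by x, recurse on halves, check the dividing strip) achieves O(n log n).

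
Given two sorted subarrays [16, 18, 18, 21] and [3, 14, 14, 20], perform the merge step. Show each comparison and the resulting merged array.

Merging process:

Compare 16 vs 3: take 3 from right. Merged: [3]
Compare 16 vs 14: take 14 from right. Merged: [3, 14]
Compare 16 vs 14: take 14 from right. Merged: [3, 14, 14]
Compare 16 vs 20: take 16 from left. Merged: [3, 14, 14, 16]
Compare 18 vs 20: take 18 from left. Merged: [3, 14, 14, 16, 18]
Compare 18 vs 20: take 18 from left. Merged: [3, 14, 14, 16, 18, 18]
Compare 21 vs 20: take 20 from right. Merged: [3, 14, 14, 16, 18, 18, 20]
Append remaining from left: [21]. Merged: [3, 14, 14, 16, 18, 18, 20, 21]

Final merged array: [3, 14, 14, 16, 18, 18, 20, 21]
Total comparisons: 7

The merged array is [3, 14, 14, 16, 18, 18, 20, 21], requiring 7 comparisons. The merge step runs in O(n) time where n is the total number of elements.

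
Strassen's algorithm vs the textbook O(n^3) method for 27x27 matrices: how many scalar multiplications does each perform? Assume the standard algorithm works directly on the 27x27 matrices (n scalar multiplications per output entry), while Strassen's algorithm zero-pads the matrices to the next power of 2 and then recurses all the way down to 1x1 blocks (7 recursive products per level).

Matrix multiplication for 27x27 matrices:

Strassen's algorithm requires power-of-2 dimensions. Pad 27x27 to 32x32 (next power of 2).

Standard algorithm: 27^3 = 19683 multiplications
Strassen's algorithm: 7^(log2(32)) = 7^5 = 16807 multiplications
Savings: 19683 - 16807 = 2876 multiplications

Standard: 19683 multiplications (27^3). Strassen: 16807 multiplications (7^5, after padding to 32x32). Strassen reduces 8 recursive multiplications to 7 at each level.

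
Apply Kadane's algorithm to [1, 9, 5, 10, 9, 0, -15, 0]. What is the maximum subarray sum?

Using Kadane's algorithm on [1, 9, 5, 10, 9, 0, -15, 0]:

Scanning through the array:
Position 1 (value 9): max_ending_here = 10, max_so_far = 10
Position 2 (value 5): max_ending_here = 15, max_so_far = 15
Position 3 (value 10): max_ending_here = 25, max_so_far = 25
Position 4 (value 9): max_ending_here = 34, max_so_far = 34
Position 5 (value 0): max_ending_here = 34, max_so_far = 34
Position 6 (value -15): max_ending_here = 19, max_so_far = 34
Position 7 (value 0): max_ending_here = 19, max_so_far = 34

Maximum subarray: [1, 9, 5, 10, 9]
Maximum sum: 34

The maximum subarray is [1, 9, 5, 10, 9] with sum 34. This subarray runs from index 0 to index 4.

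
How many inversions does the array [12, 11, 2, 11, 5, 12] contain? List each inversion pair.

Finding inversions in [12, 11, 2, 11, 5, 12]:

(0, 1): arr[0]=12 > arr[1]=11
(0, 2): arr[0]=12 > arr[2]=2
(0, 3): arr[0]=12 > arr[3]=11
(0, 4): arr[0]=12 > arr[4]=5
(1, 2): arr[1]=11 > arr[2]=2
(1, 4): arr[1]=11 > arr[4]=5
(3, 4): arr[3]=11 > arr[4]=5

Total inversions: 7

The array has 7 inversion(s): (0,1), (0,2), (0,3), (0,4), (1,2), (1,4), (3,4). Each pair (i,j) satisfies i < j and arr[i] > arr[j].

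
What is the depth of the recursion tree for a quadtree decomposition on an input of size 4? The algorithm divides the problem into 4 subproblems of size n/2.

For divide and conquer with division factor 2:

Problem sizes at each level:
Level 0: 4
Level 1: 2
Level 2: 1

The root is level 0 and the size-1 base case is level 2 (the tree spans levels 0 through 2, i.e. 3 levels counting the root), so the depth is the number of divisions: log_2(4) = 2

The recursion tree depth is log_2(4) = 2. At each level, the problem size is divided by 2, so it takes 2 divisions to reduce to a base case of size 1. The algorithm makes 4 recursive calls at each level.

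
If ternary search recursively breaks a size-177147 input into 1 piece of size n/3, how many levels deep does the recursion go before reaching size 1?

For divide and conquer with division factor 3:

Problem sizes at each level:
Level 0: 177147
Level 1: 59049
Level 2: 19683
Level 3: 6561
Level 4: 2187
Level 5: 729
Level 6: 243
Level 7: 81
Level 8: 27
Level 9: 9
Level 10: 3
Level 11: 1

The root is level 0 and the size-1 base case is level 11 (the tree spans levels 0 through 11, i.e. 12 levels counting the root), so the depth is the number of divisions: log_3(177147) = 11

The recursion tree depth is log_3(177147) = 11. At each level, the problem size is divided by 3, so it takes 11 divisions to reduce to a base case of size 1. The algorithm makes 1 recursive call at each level.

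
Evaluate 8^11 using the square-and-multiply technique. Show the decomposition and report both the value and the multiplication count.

Computing 8^11 by squaring (build up from 8^1; each line after the first costs one multiplication):

8^1 = 8
8^2 = (8^1)^2 = 8^2 = 64
8^4 = (8^2)^2 = 64^2 = 4096
8^5 = 8 * 8^4 = 8 * 4096 = 32768
8^10 = (8^5)^2 = 32768^2 = 1073741824
8^11 = 8 * 8^10 = 8 * 1073741824 = 8589934592

Result: 8589934592
Multiplications needed: 5 (5 lines after 8^1)

8^11 = 8589934592. Using exponentiation by squaring, this requires 5 multiplications. The key idea: if the exponent is even, square the half-power; if odd, multiply by the base once.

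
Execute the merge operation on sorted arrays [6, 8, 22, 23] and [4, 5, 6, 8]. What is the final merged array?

Merging process:

Compare 6 vs 4: take 4 from right. Merged: [4]
Compare 6 vs 5: take 5 from right. Merged: [4, 5]
Compare 6 vs 6: take 6 from left. Merged: [4, 5, 6]
Compare 8 vs 6: take 6 from right. Merged: [4, 5, 6, 6]
Compare 8 vs 8: take 8 from left. Merged: [4, 5, 6, 6, 8]
Compare 22 vs 8: take 8 from right. Merged: [4, 5, 6, 6, 8, 8]
Append remaining from left: [22, 23]. Merged: [4, 5, 6, 6, 8, 8, 22, 23]

Final merged array: [4, 5, 6, 6, 8, 8, 22, 23]
Total comparisons: 6

The merged array is [4, 5, 6, 6, 8, 8, 22, 23], requiring 6 comparisons. The merge step runs in O(n) time where n is the total number of elements.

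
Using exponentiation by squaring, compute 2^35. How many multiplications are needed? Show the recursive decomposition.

Computing 2^35 by squaring (build up from 2^1; each line after the first costs one multiplication):

2^1 = 2
2^2 = (2^1)^2 = 2^2 = 4
2^4 = (2^2)^2 = 4^2 = 16
2^8 = (2^4)^2 = 16^2 = 256
2^16 = (2^8)^2 = 256^2 = 65536
2^17 = 2 * 2^16 = 2 * 65536 = 131072
2^34 = (2^17)^2 = 131072^2 = 17179869184
2^35 = 2 * 2^34 = 2 * 17179869184 = 34359738368

Result: 34359738368
Multiplications needed: 7 (7 lines after 2^1)

2^35 = 34359738368. Using exponentiation by squaring, this requires 7 multiplications. The key idea: if the exponent is even, square the half-power; if odd, multiply by the base once.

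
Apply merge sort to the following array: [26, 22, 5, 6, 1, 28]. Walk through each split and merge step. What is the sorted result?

Merge sort trace:

Split: [26, 22, 5, 6, 1, 28] -> [26, 22, 5] and [6, 1, 28]
  Split: [26, 22, 5] -> [26] and [22, 5]
    Split: [22, 5] -> [22] and [5]
    Merge: [22] + [5] -> [5, 22]
  Merge: [26] + [5, 22] -> [5, 22, 26]
  Split: [6, 1, 28] -> [6] and [1, 28]
    Split: [1, 28] -> [1] and [28]
    Merge: [1] + [28] -> [1, 28]
  Merge: [6] + [1, 28] -> [1, 6, 28]
Merge: [5, 22, 26] + [1, 6, 28] -> [1, 5, 6, 22, 26, 28]

Final sorted array: [1, 5, 6, 22, 26, 28]

The merge sort proceeds by recursively splitting the array and merging sorted halves.
After all merges, the sorted array is [1, 5, 6, 22, 26, 28].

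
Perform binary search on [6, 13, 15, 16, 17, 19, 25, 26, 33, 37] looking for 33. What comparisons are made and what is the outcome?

Binary search for 33 in [6, 13, 15, 16, 17, 19, 25, 26, 33, 37]:

lo=0, hi=9, mid=4, arr[mid]=17 -> 17 < 33, search right half
lo=5, hi=9, mid=7, arr[mid]=26 -> 26 < 33, search right half
lo=8, hi=9, mid=8, arr[mid]=33 -> Found target at index 8!

Binary search finds 33 at index 8 after 3 comparisons. The search repeatedly halves the search space by comparing with the middle element.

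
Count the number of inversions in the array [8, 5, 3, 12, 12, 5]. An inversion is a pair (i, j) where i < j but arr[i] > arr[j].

Finding inversions in [8, 5, 3, 12, 12, 5]:

(0, 1): arr[0]=8 > arr[1]=5
(0, 2): arr[0]=8 > arr[2]=3
(0, 5): arr[0]=8 > arr[5]=5
(1, 2): arr[1]=5 > arr[2]=3
(3, 5): arr[3]=12 > arr[5]=5
(4, 5): arr[4]=12 > arr[5]=5

Total inversions: 6

The array has 6 inversion(s): (0,1), (0,2), (0,5), (1,2), (3,5), (4,5). Each pair (i,j) satisfies i < j and arr[i] > arr[j].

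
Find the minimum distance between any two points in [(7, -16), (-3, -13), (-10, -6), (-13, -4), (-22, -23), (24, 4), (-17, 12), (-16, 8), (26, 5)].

Computing all pairwise distances among 9 points:

d((7, -16), (-3, -13)) = 10.4403
d((7, -16), (-10, -6)) = 19.7231
d((7, -16), (-13, -4)) = 23.3238
d((7, -16), (-22, -23)) = 29.8329
d((7, -16), (24, 4)) = 26.2488
d((7, -16), (-17, 12)) = 36.8782
d((7, -16), (-16, 8)) = 33.2415
d((7, -16), (26, 5)) = 28.3196
d((-3, -13), (-10, -6)) = 9.8995
d((-3, -13), (-13, -4)) = 13.4536
d((-3, -13), (-22, -23)) = 21.4709
d((-3, -13), (24, 4)) = 31.9061
d((-3, -13), (-17, 12)) = 28.6531
d((-3, -13), (-16, 8)) = 24.6982
d((-3, -13), (26, 5)) = 34.1321
d((-10, -6), (-13, -4)) = 3.6056
d((-10, -6), (-22, -23)) = 20.8087
d((-10, -6), (24, 4)) = 35.4401
d((-10, -6), (-17, 12)) = 19.3132
d((-10, -6), (-16, 8)) = 15.2315
d((-10, -6), (26, 5)) = 37.6431
d((-13, -4), (-22, -23)) = 21.0238
d((-13, -4), (24, 4)) = 37.855
d((-13, -4), (-17, 12)) = 16.4924
d((-13, -4), (-16, 8)) = 12.3693
d((-13, -4), (26, 5)) = 40.025
d((-22, -23), (24, 4)) = 53.3385
d((-22, -23), (-17, 12)) = 35.3553
d((-22, -23), (-16, 8)) = 31.5753
d((-22, -23), (26, 5)) = 55.5698
d((24, 4), (-17, 12)) = 41.7732
d((24, 4), (-16, 8)) = 40.1995
d((24, 4), (26, 5)) = 2.2361 <-- minimum
d((-17, 12), (-16, 8)) = 4.1231
d((-17, 12), (26, 5)) = 43.566
d((-16, 8), (26, 5)) = 42.107

Closest pair: (24, 4) and (26, 5) with distance 2.2361

The closest pair is (24, 4) and (26, 5) with Euclidean distance 2.2361. For 9 points, brute-force pairwise comparison is shown above. For large n, the divide-and-conquer algorithm (sort by x, recurse on halves, check the dividing strip) achieves O(n log n).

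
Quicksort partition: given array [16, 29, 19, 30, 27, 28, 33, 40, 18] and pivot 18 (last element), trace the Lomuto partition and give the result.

Lomuto partition with pivot = 18:

Initial array: [16, 29, 19, 30, 27, 28, 33, 40, 18]

arr[0]=16 <= 18: swap with position 0, array becomes [16, 29, 19, 30, 27, 28, 33, 40, 18]
arr[1]=29 > 18: no swap
arr[2]=19 > 18: no swap
arr[3]=30 > 18: no swap
arr[4]=27 > 18: no swap
arr[5]=28 > 18: no swap
arr[6]=33 > 18: no swap
arr[7]=40 > 18: no swap

Place pivot at position 1: [16, 18, 19, 30, 27, 28, 33, 40, 29]
Pivot position: 1

After partitioning with pivot 18, the array becomes [16, 18, 19, 30, 27, 28, 33, 40, 29]. The pivot is placed at index 1. All elements to the left of the pivot are <= 18, and all elements to the right are > 18.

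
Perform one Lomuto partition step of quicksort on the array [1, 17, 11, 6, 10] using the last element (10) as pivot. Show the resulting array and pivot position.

Lomuto partition with pivot = 10:

Initial array: [1, 17, 11, 6, 10]

arr[0]=1 <= 10: swap with position 0, array becomes [1, 17, 11, 6, 10]
arr[1]=17 > 10: no swap
arr[2]=11 > 10: no swap
arr[3]=6 <= 10: swap with position 1, array becomes [1, 6, 11, 17, 10]

Place pivot at position 2: [1, 6, 10, 17, 11]
Pivot position: 2

After partitioning with pivot 10, the array becomes [1, 6, 10, 17, 11]. The pivot is placed at index 2. All elements to the left of the pivot are <= 10, and all elements to the right are > 10.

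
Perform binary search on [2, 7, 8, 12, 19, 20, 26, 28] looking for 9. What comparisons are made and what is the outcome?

Binary search for 9 in [2, 7, 8, 12, 19, 20, 26, 28]:

lo=0, hi=7, mid=3, arr[mid]=12 -> 12 > 9, search left half
lo=0, hi=2, mid=1, arr[mid]=7 -> 7 < 9, search right half
lo=2, hi=2, mid=2, arr[mid]=8 -> 8 < 9, search right half
lo=3 > hi=2, target 9 not found

Binary search determines that 9 is not in the array after 3 comparisons. The search space was exhausted without finding the target.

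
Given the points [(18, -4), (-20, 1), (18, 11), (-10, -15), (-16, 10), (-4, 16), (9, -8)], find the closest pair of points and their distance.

Computing all pairwise distances among 7 points:

d((18, -4), (-20, 1)) = 38.3275
d((18, -4), (18, 11)) = 15.0
d((18, -4), (-10, -15)) = 30.0832
d((18, -4), (-16, 10)) = 36.7696
d((18, -4), (-4, 16)) = 29.7321
d((18, -4), (9, -8)) = 9.8489 <-- minimum
d((-20, 1), (18, 11)) = 39.2938
d((-20, 1), (-10, -15)) = 18.868
d((-20, 1), (-16, 10)) = 9.8489 <-- minimum
d((-20, 1), (-4, 16)) = 21.9317
d((-20, 1), (9, -8)) = 30.3645
d((18, 11), (-10, -15)) = 38.2099
d((18, 11), (-16, 10)) = 34.0147
d((18, 11), (-4, 16)) = 22.561
d((18, 11), (9, -8)) = 21.0238
d((-10, -15), (-16, 10)) = 25.7099
d((-10, -15), (-4, 16)) = 31.5753
d((-10, -15), (9, -8)) = 20.2485
d((-16, 10), (-4, 16)) = 13.4164
d((-16, 10), (9, -8)) = 30.8058
d((-4, 16), (9, -8)) = 27.2947

Minimum distance: 9.8489 (tie among 2 pairs: (18, -4) and (9, -8); (-20, 1) and (-16, 10))

The minimum Euclidean distance is 9.8489. There is a tie: 2 pairs achieve this minimum — (18, -4) and (9, -8); (-20, 1) and (-16, 10). Any of these is a valid closest pair. For 7 points, brute-force pairwise comparison is shown above. For large n, the divide-and-conquer algorithm (sort by x, recurse on halves, check the dividing strip) achieves O(n log n).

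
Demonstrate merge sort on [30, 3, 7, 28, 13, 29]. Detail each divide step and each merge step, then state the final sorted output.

Merge sort trace:

Split: [30, 3, 7, 28, 13, 29] -> [30, 3, 7] and [28, 13, 29]
  Split: [30, 3, 7] -> [30] and [3, 7]
    Split: [3, 7] -> [3] and [7]
    Merge: [3] + [7] -> [3, 7]
  Merge: [30] + [3, 7] -> [3, 7, 30]
  Split: [28, 13, 29] -> [28] and [13, 29]
    Split: [13, 29] -> [13] and [29]
    Merge: [13] + [29] -> [13, 29]
  Merge: [28] + [13, 29] -> [13, 28, 29]
Merge: [3, 7, 30] + [13, 28, 29] -> [3, 7, 13, 28, 29, 30]

Final sorted array: [3, 7, 13, 28, 29, 30]

The merge sort proceeds by recursively splitting the array and merging sorted halves.
After all merges, the sorted array is [3, 7, 13, 28, 29, 30].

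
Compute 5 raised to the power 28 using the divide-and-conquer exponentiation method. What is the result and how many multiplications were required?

Computing 5^28 by squaring (build up from 5^1; each line after the first costs one multiplication):

5^1 = 5
5^2 = (5^1)^2 = 5^2 = 25
5^3 = 5 * 5^2 = 5 * 25 = 125
5^6 = (5^3)^2 = 125^2 = 15625
5^7 = 5 * 5^6 = 5 * 15625 = 78125
5^14 = (5^7)^2 = 78125^2 = 6103515625
5^28 = (5^14)^2 = 6103515625^2 = 37252902984619140625

Result: 37252902984619140625
Multiplications needed: 6 (6 lines after 5^1)

5^28 = 37252902984619140625. Using exponentiation by squaring, this requires 6 multiplications. The key idea: if the exponent is even, square the half-power; if odd, multiply by the base once.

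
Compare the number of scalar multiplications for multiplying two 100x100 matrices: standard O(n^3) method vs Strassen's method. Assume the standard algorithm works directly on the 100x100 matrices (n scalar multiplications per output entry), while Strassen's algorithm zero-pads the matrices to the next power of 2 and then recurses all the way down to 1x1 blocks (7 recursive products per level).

Matrix multiplication for 100x100 matrices:

Strassen's algorithm requires power-of-2 dimensions. Pad 100x100 to 128x128 (next power of 2).

Standard algorithm: 100^3 = 1000000 multiplications
Strassen's algorithm: 7^(log2(128)) = 7^7 = 823543 multiplications
Savings: 1000000 - 823543 = 176457 multiplications

Standard: 1000000 multiplications (100^3). Strassen: 823543 multiplications (7^7, after padding to 128x128). Strassen reduces 8 recursive multiplications to 7 at each level.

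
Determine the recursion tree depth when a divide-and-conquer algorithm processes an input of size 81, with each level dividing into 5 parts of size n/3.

For divide and conquer with division factor 3:

Problem sizes at each level:
Level 0: 81
Level 1: 27
Level 2: 9
Level 3: 3
Level 4: 1

The root is level 0 and the size-1 base case is level 4 (the tree spans levels 0 through 4, i.e. 5 levels counting the root), so the depth is the number of divisions: log_3(81) = 4

The recursion tree depth is log_3(81) = 4. At each level, the problem size is divided by 3, so it takes 4 divisions to reduce to a base case of size 1. The algorithm makes 5 recursive calls at each level.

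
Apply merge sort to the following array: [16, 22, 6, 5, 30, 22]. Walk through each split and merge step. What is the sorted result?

Merge sort trace:

Split: [16, 22, 6, 5, 30, 22] -> [16, 22, 6] and [5, 30, 22]
  Split: [16, 22, 6] -> [16] and [22, 6]
    Split: [22, 6] -> [22] and [6]
    Merge: [22] + [6] -> [6, 22]
  Merge: [16] + [6, 22] -> [6, 16, 22]
  Split: [5, 30, 22] -> [5] and [30, 22]
    Split: [30, 22] -> [30] and [22]
    Merge: [30] + [22] -> [22, 30]
  Merge: [5] + [22, 30] -> [5, 22, 30]
Merge: [6, 16, 22] + [5, 22, 30] -> [5, 6, 16, 22, 22, 30]

Final sorted array: [5, 6, 16, 22, 22, 30]

The merge sort proceeds by recursively splitting the array and merging sorted halves.
After all merges, the sorted array is [5, 6, 16, 22, 22, 30].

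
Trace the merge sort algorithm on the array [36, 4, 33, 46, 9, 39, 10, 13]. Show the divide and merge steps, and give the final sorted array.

Merge sort trace:

Split: [36, 4, 33, 46, 9, 39, 10, 13] -> [36, 4, 33, 46] and [9, 39, 10, 13]
  Split: [36, 4, 33, 46] -> [36, 4] and [33, 46]
    Split: [36, 4] -> [36] and [4]
    Merge: [36] + [4] -> [4, 36]
    Split: [33, 46] -> [33] and [46]
    Merge: [33] + [46] -> [33, 46]
  Merge: [4, 36] + [33, 46] -> [4, 33, 36, 46]
  Split: [9, 39, 10, 13] -> [9, 39] and [10, 13]
    Split: [9, 39] -> [9] and [39]
    Merge: [9] + [39] -> [9, 39]
    Split: [10, 13] -> [10] and [13]
    Merge: [10] + [13] -> [10, 13]
  Merge: [9, 39] + [10, 13] -> [9, 10, 13, 39]
Merge: [4, 33, 36, 46] + [9, 10, 13, 39] -> [4, 9, 10, 13, 33, 36, 39, 46]

Final sorted array: [4, 9, 10, 13, 33, 36, 39, 46]

The merge sort proceeds by recursively splitting the array and merging sorted halves.
After all merges, the sorted array is [4, 9, 10, 13, 33, 36, 39, 46].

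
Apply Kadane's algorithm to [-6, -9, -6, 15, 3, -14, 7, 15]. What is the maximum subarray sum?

Using Kadane's algorithm on [-6, -9, -6, 15, 3, -14, 7, 15]:

Scanning through the array:
Position 1 (value -9): max_ending_here = -9, max_so_far = -6
Position 2 (value -6): max_ending_here = -6, max_so_far = -6
Position 3 (value 15): max_ending_here = 15, max_so_far = 15
Position 4 (value 3): max_ending_here = 18, max_so_far = 18
Position 5 (value -14): max_ending_here = 4, max_so_far = 18
Position 6 (value 7): max_ending_here = 11, max_so_far = 18
Position 7 (value 15): max_ending_here = 26, max_so_far = 26

Maximum subarray: [15, 3, -14, 7, 15]
Maximum sum: 26

The maximum subarray is [15, 3, -14, 7, 15] with sum 26. This subarray runs from index 3 to index 7.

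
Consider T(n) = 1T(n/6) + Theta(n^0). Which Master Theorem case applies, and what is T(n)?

Master Theorem for T(n) = 1T(n/6) + O(n^0):

a = 1, b = 6, c = 0
log_b(a) = log_6(1) = 0.0000

Case 2: c = 0 = log_6(1) = 0.0000
T(n) = O(n^0 log n) = O(log n)

For T(n) = 1T(n/6) + O(n^0): log_6(1) = 0.0000. This is Case 2 of the Master Theorem (c = log_b(a), equal work at all levels), giving O(log n).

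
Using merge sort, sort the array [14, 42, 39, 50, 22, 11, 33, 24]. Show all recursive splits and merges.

Merge sort trace:

Split: [14, 42, 39, 50, 22, 11, 33, 24] -> [14, 42, 39, 50] and [22, 11, 33, 24]
  Split: [14, 42, 39, 50] -> [14, 42] and [39, 50]
    Split: [14, 42] -> [14] and [42]
    Merge: [14] + [42] -> [14, 42]
    Split: [39, 50] -> [39] and [50]
    Merge: [39] + [50] -> [39, 50]
  Merge: [14, 42] + [39, 50] -> [14, 39, 42, 50]
  Split: [22, 11, 33, 24] -> [22, 11] and [33, 24]
    Split: [22, 11] -> [22] and [11]
    Merge: [22] + [11] -> [11, 22]
    Split: [33, 24] -> [33] and [24]
    Merge: [33] + [24] -> [24, 33]
  Merge: [11, 22] + [24, 33] -> [11, 22, 24, 33]
Merge: [14, 39, 42, 50] + [11, 22, 24, 33] -> [11, 14, 22, 24, 33, 39, 42, 50]

Final sorted array: [11, 14, 22, 24, 33, 39, 42, 50]

The merge sort proceeds by recursively splitting the array and merging sorted halves.
After all merges, the sorted array is [11, 14, 22, 24, 33, 39, 42, 50].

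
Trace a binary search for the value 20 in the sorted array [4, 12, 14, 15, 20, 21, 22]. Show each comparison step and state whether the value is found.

Binary search for 20 in [4, 12, 14, 15, 20, 21, 22]:

lo=0, hi=6, mid=3, arr[mid]=15 -> 15 < 20, search right half
lo=4, hi=6, mid=5, arr[mid]=21 -> 21 > 20, search left half
lo=4, hi=4, mid=4, arr[mid]=20 -> Found target at index 4!

Binary search finds 20 at index 4 after 3 comparisons. The search repeatedly halves the search space by comparing with the middle element.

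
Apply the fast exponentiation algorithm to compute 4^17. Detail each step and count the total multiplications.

Computing 4^17 by squaring (build up from 4^1; each line after the first costs one multiplication):

4^1 = 4
4^2 = (4^1)^2 = 4^2 = 16
4^4 = (4^2)^2 = 16^2 = 256
4^8 = (4^4)^2 = 256^2 = 65536
4^16 = (4^8)^2 = 65536^2 = 4294967296
4^17 = 4 * 4^16 = 4 * 4294967296 = 17179869184

Result: 17179869184
Multiplications needed: 5 (5 lines after 4^1)

4^17 = 17179869184. Using exponentiation by squaring, this requires 5 multiplications. The key idea: if the exponent is even, square the half-power; if odd, multiply by the base once.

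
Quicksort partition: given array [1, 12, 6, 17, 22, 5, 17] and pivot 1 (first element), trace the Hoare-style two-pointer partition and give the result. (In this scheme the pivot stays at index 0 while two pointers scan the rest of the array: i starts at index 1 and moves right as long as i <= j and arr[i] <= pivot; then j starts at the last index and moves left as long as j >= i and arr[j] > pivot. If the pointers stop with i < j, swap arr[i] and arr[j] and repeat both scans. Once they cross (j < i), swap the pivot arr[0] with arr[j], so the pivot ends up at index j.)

Hoare-style two-pointer partition with pivot = 1:

Initial array: [1, 12, 6, 17, 22, 5, 17]

Pointers start at i = 1, j = 6.
i ends at 1, j ends at 0: the pointers have crossed (j < i), so scanning stops.

j = 0, so swapping arr[0] with arr[j] leaves the pivot at position 0: [1, 12, 6, 17, 22, 5, 17]
Pivot position: 0

After partitioning with pivot 1, the array becomes [1, 12, 6, 17, 22, 5, 17]. The pivot is placed at index 0. All elements to the left of the pivot are <= 1, and all elements to the right are > 1.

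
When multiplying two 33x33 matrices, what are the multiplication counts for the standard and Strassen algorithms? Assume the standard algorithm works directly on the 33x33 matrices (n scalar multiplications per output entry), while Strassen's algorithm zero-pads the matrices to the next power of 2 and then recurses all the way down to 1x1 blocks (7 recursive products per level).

Matrix multiplication for 33x33 matrices:

Strassen's algorithm requires power-of-2 dimensions. Pad 33x33 to 64x64 (next power of 2).

Standard algorithm: 33^3 = 35937 multiplications
Strassen's algorithm: 7^(log2(64)) = 7^6 = 117649 multiplications
Difference: 35937 - 117649 = -81712 (Strassen uses MORE here due to padding overhead — for small or just-over-power-of-2 n, padding can outweigh the per-level savings)

Standard: 35937 multiplications (33^3). Strassen: 117649 multiplications (7^6, after padding to 64x64). Strassen reduces 8 recursive multiplications to 7 at each level.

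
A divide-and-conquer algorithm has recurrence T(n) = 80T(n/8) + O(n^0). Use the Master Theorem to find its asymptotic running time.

Master Theorem for T(n) = 80T(n/8) + O(n^0):

a = 80, b = 8, c = 0
log_b(a) = log_8(80) = 2.1073

Case 1: c = 0 < log_8(80) = 2.1073
T(n) = O(n^(log_8 80))

For T(n) = 80T(n/8) + O(n^0): log_8(80) = 2.1073. This is Case 1 of the Master Theorem (c < log_b(a), work dominated by leaves), giving O(n^(log_8 80)).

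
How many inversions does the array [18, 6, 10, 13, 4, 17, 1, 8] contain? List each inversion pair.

Finding inversions in [18, 6, 10, 13, 4, 17, 1, 8]:

(0, 1): arr[0]=18 > arr[1]=6
(0, 2): arr[0]=18 > arr[2]=10
(0, 3): arr[0]=18 > arr[3]=13
(0, 4): arr[0]=18 > arr[4]=4
(0, 5): arr[0]=18 > arr[5]=17
(0, 6): arr[0]=18 > arr[6]=1
(0, 7): arr[0]=18 > arr[7]=8
(1, 4): arr[1]=6 > arr[4]=4
(1, 6): arr[1]=6 > arr[6]=1
(2, 4): arr[2]=10 > arr[4]=4
(2, 6): arr[2]=10 > arr[6]=1
(2, 7): arr[2]=10 > arr[7]=8
(3, 4): arr[3]=13 > arr[4]=4
(3, 6): arr[3]=13 > arr[6]=1
(3, 7): arr[3]=13 > arr[7]=8
(4, 6): arr[4]=4 > arr[6]=1
(5, 6): arr[5]=17 > arr[6]=1
(5, 7): arr[5]=17 > arr[7]=8

Total inversions: 18

The array has 18 inversion(s): (0,1), (0,2), (0,3), (0,4), (0,5), (0,6), (0,7), (1,4), (1,6), (2,4), (2,6), (2,7), (3,4), (3,6), (3,7), (4,6), (5,6), (5,7). Each pair (i,j) satisfies i < j and arr[i] > arr[j].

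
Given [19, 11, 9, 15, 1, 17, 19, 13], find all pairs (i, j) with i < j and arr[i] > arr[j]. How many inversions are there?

Finding inversions in [19, 11, 9, 15, 1, 17, 19, 13]:

(0, 1): arr[0]=19 > arr[1]=11
(0, 2): arr[0]=19 > arr[2]=9
(0, 3): arr[0]=19 > arr[3]=15
(0, 4): arr[0]=19 > arr[4]=1
(0, 5): arr[0]=19 > arr[5]=17
(0, 7): arr[0]=19 > arr[7]=13
(1, 2): arr[1]=11 > arr[2]=9
(1, 4): arr[1]=11 > arr[4]=1
(2, 4): arr[2]=9 > arr[4]=1
(3, 4): arr[3]=15 > arr[4]=1
(3, 7): arr[3]=15 > arr[7]=13
(5, 7): arr[5]=17 > arr[7]=13
(6, 7): arr[6]=19 > arr[7]=13

Total inversions: 13

The array has 13 inversion(s): (0,1), (0,2), (0,3), (0,4), (0,5), (0,7), (1,2), (1,4), (2,4), (3,4), (3,7), (5,7), (6,7). Each pair (i,j) satisfies i < j and arr[i] > arr[j].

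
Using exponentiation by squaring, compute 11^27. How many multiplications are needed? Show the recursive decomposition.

Computing 11^27 by squaring (build up from 11^1; each line after the first costs one multiplication):

11^1 = 11
11^2 = (11^1)^2 = 11^2 = 121
11^3 = 11 * 11^2 = 11 * 121 = 1331
11^6 = (11^3)^2 = 1331^2 = 1771561
11^12 = (11^6)^2 = 1771561^2 = 3138428376721
11^13 = 11 * 11^12 = 11 * 3138428376721 = 34522712143931
11^26 = (11^13)^2 = 34522712143931^2 = 1191817653772720942460132761
11^27 = 11 * 11^26 = 11 * 1191817653772720942460132761 = 13109994191499930367061460371

Result: 13109994191499930367061460371
Multiplications needed: 7 (7 lines after 11^1)

11^27 = 13109994191499930367061460371. Using exponentiation by squaring, this requires 7 multiplications. The key idea: if the exponent is even, square the half-power; if odd, multiply by the base once.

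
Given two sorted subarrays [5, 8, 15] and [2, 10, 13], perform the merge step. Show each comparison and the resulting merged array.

Merging process:

Compare 5 vs 2: take 2 from right. Merged: [2]
Compare 5 vs 10: take 5 from left. Merged: [2, 5]
Compare 8 vs 10: take 8 from left. Merged: [2, 5, 8]
Compare 15 vs 10: take 10 from right. Merged: [2, 5, 8, 10]
Compare 15 vs 13: take 13 from right. Merged: [2, 5, 8, 10, 13]
Append remaining from left: [15]. Merged: [2, 5, 8, 10, 13, 15]

Final merged array: [2, 5, 8, 10, 13, 15]
Total comparisons: 5

The merged array is [2, 5, 8, 10, 13, 15], requiring 5 comparisons. The merge step runs in O(n) time where n is the total number of elements.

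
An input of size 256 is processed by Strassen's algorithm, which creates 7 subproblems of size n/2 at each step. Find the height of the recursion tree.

For divide and conquer with division factor 2:

Problem sizes at each level:
Level 0: 256
Level 1: 128
Level 2: 64
Level 3: 32
Level 4: 16
Level 5: 8
Level 6: 4
Level 7: 2
Level 8: 1

The root is level 0 and the size-1 base case is level 8 (the tree spans levels 0 through 8, i.e. 9 levels counting the root), so the depth is the number of divisions: log_2(256) = 8

The recursion tree depth is log_2(256) = 8. At each level, the problem size is divided by 2, so it takes 8 divisions to reduce to a base case of size 1. The algorithm makes 7 recursive calls at each level.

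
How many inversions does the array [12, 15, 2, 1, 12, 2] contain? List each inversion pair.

Finding inversions in [12, 15, 2, 1, 12, 2]:

(0, 2): arr[0]=12 > arr[2]=2
(0, 3): arr[0]=12 > arr[3]=1
(0, 5): arr[0]=12 > arr[5]=2
(1, 2): arr[1]=15 > arr[2]=2
(1, 3): arr[1]=15 > arr[3]=1
(1, 4): arr[1]=15 > arr[4]=12
(1, 5): arr[1]=15 > arr[5]=2
(2, 3): arr[2]=2 > arr[3]=1
(4, 5): arr[4]=12 > arr[5]=2

Total inversions: 9

The array has 9 inversion(s): (0,2), (0,3), (0,5), (1,2), (1,3), (1,4), (1,5), (2,3), (4,5). Each pair (i,j) satisfies i < j and arr[i] > arr[j].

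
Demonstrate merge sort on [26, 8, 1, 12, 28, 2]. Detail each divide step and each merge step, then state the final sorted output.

Merge sort trace:

Split: [26, 8, 1, 12, 28, 2] -> [26, 8, 1] and [12, 28, 2]
  Split: [26, 8, 1] -> [26] and [8, 1]
    Split: [8, 1] -> [8] and [1]
    Merge: [8] + [1] -> [1, 8]
  Merge: [26] + [1, 8] -> [1, 8, 26]
  Split: [12, 28, 2] -> [12] and [28, 2]
    Split: [28, 2] -> [28] and [2]
    Merge: [28] + [2] -> [2, 28]
  Merge: [12] + [2, 28] -> [2, 12, 28]
Merge: [1, 8, 26] + [2, 12, 28] -> [1, 2, 8, 12, 26, 28]

Final sorted array: [1, 2, 8, 12, 26, 28]

The merge sort proceeds by recursively splitting the array and merging sorted halves.
After all merges, the sorted array is [1, 2, 8, 12, 26, 28].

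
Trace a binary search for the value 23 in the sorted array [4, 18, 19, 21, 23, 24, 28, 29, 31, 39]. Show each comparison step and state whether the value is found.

Binary search for 23 in [4, 18, 19, 21, 23, 24, 28, 29, 31, 39]:

lo=0, hi=9, mid=4, arr[mid]=23 -> Found target at index 4!

Binary search finds 23 at index 4 after 1 comparisons. The search repeatedly halves the search space by comparing with the middle element.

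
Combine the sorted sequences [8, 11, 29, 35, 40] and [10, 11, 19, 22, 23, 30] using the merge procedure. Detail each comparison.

Merging process:

Compare 8 vs 10: take 8 from left. Merged: [8]
Compare 11 vs 10: take 10 from right. Merged: [8, 10]
Compare 11 vs 11: take 11 from left. Merged: [8, 10, 11]
Compare 29 vs 11: take 11 from right. Merged: [8, 10, 11, 11]
Compare 29 vs 19: take 19 from right. Merged: [8, 10, 11, 11, 19]
Compare 29 vs 22: take 22 from right. Merged: [8, 10, 11, 11, 19, 22]
Compare 29 vs 23: take 23 from right. Merged: [8, 10, 11, 11, 19, 22, 23]
Compare 29 vs 30: take 29 from left. Merged: [8, 10, 11, 11, 19, 22, 23, 29]
Compare 35 vs 30: take 30 from right. Merged: [8, 10, 11, 11, 19, 22, 23, 29, 30]
Append remaining from left: [35, 40]. Merged: [8, 10, 11, 11, 19, 22, 23, 29, 30, 35, 40]

Final merged array: [8, 10, 11, 11, 19, 22, 23, 29, 30, 35, 40]
Total comparisons: 9

The merged array is [8, 10, 11, 11, 19, 22, 23, 29, 30, 35, 40], requiring 9 comparisons. The merge step runs in O(n) time where n is the total number of elements.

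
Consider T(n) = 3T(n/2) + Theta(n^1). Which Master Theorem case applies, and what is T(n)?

Master Theorem for T(n) = 3T(n/2) + O(n^1):

a = 3, b = 2, c = 1
log_b(a) = log_2(3) = 1.5850

Case 1: c = 1 < log_2(3) = 1.5850
T(n) = O(n^(log_2 3))

For T(n) = 3T(n/2) + O(n^1): log_2(3) = 1.5850. This is Case 1 of the Master Theorem (c < log_b(a), work dominated by leaves), giving O(n^(log_2 3)).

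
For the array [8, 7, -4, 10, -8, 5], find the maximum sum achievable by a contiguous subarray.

Using Kadane's algorithm on [8, 7, -4, 10, -8, 5]:

Scanning through the array:
Position 1 (value 7): max_ending_here = 15, max_so_far = 15
Position 2 (value -4): max_ending_here = 11, max_so_far = 15
Position 3 (value 10): max_ending_here = 21, max_so_far = 21
Position 4 (value -8): max_ending_here = 13, max_so_far = 21
Position 5 (value 5): max_ending_here = 18, max_so_far = 21

Maximum subarray: [8, 7, -4, 10]
Maximum sum: 21

The maximum subarray is [8, 7, -4, 10] with sum 21. This subarray runs from index 0 to index 3.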